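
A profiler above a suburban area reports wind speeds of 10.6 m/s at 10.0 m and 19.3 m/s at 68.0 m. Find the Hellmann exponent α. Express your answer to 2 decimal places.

Power law: V₂/V₁ = (z₂/z₁)^α ⇒ α = ln(V₂/V₁) / ln(z₂/z₁)
α = ln(19.3/10.6) / ln(68.0/10.0) = ln(1.8208) / ln(6.8000)
  = 0.59925 / 1.91692 = 0.31261

α ≈ 0.31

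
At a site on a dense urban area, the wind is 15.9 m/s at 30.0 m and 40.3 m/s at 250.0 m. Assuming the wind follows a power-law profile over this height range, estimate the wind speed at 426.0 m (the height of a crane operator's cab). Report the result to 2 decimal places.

50.91 m/s

First find α: α = ln(V₂/V₁)/ln(z₂/z₁) = ln(40.3/15.9)/ln(250.0/30.0) = 0.93003/2.12026 = 0.4386
Extrapolate from 250.0 m to 426.0 m: V₃ = 40.3 × (426.0/250.0)^0.4386 = 40.3 × 1.2634 = 50.9140 m/s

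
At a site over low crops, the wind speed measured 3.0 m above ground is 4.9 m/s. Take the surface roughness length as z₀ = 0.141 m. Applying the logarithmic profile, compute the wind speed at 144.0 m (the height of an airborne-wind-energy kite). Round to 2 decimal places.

11.10 m/s

Log law: V(z) ∝ ln(z/z₀), so V₂/V₁ = ln(z₂/z₀) / ln(z₁/z₀).
ln(144.0/0.141) = 6.9288, ln(3.0/0.141) = 3.0576
V₂ = 4.9 × 6.9288/3.0576 = 4.9 × 2.2661 = 11.1038 m/s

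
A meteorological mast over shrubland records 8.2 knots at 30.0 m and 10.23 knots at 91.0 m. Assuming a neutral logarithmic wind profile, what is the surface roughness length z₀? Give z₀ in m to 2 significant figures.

z₀ ≈ 0.34 m

Log law: V(z) ∝ ln(z/z₀). With r = V₁/V₂ = 8.2/10.23 = 0.80156,
r · ln(z₂/z₀) = ln(z₁/z₀) ⇒ ln z₀ = (ln z₁ − r·ln z₂)/(1 − r)
ln z₀ = (3.40120 − 0.80156×4.51086) / 0.19844 = -1.0812
z₀ = exp(-1.0812) = 0.3392 m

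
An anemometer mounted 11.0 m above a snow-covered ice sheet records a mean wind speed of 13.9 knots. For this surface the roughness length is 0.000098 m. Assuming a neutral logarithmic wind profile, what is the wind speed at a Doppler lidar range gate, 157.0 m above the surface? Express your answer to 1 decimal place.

Log law: V(z) ∝ ln(z/z₀), so V₂/V₁ = ln(z₂/z₀) / ln(z₁/z₀).
ln(157.0/0.000098) = 14.2868, ln(11.0/0.000098) = 11.6284
V₂ = 13.9 × 14.2868/11.6284 = 13.9 × 1.2286 = 17.0776 knots

17.1 knots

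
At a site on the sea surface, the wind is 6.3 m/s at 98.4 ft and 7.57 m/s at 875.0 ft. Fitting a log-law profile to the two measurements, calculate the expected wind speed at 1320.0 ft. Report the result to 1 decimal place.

7.8 m/s

Log law: V ∝ ln(z/z₀). From the pair, with r = V₁/V₂ = 0.83223,
ln z₀ = (ln z₁ − r·ln z₂)/(1 − r) = (4.5890 − 0.83223×6.7742)/0.16777 = -6.2508 → z₀ = 0.001929 ft
V₃ = V₁ · ln(z₃/z₀)/ln(z₁/z₀) = 6.3 × 13.4362/10.8399 = 7.8090 m/s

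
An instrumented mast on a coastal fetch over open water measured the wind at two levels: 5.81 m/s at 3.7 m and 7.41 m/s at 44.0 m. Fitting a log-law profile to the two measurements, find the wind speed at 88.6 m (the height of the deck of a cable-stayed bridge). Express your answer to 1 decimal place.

Log law: V ∝ ln(z/z₀). From the pair, with r = V₁/V₂ = 0.78408,
ln z₀ = (ln z₁ − r·ln z₂)/(1 − r) = (1.3083 − 0.78408×3.7842)/0.21592 = -7.6821 → z₀ = 0.0004610 m
V₃ = V₁ · ln(z₃/z₀)/ln(z₁/z₀) = 5.81 × 12.1663/8.9905 = 7.8623 m/s

7.9 m/s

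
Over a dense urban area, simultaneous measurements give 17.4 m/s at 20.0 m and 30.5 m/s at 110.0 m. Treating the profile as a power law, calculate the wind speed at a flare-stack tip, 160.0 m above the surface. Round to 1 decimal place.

First find α: α = ln(V₂/V₁)/ln(z₂/z₁) = ln(30.5/17.4)/ln(110.0/20.0) = 0.56126/1.70475 = 0.3292
Extrapolate from 110.0 m to 160.0 m: V₃ = 30.5 × (160.0/110.0)^0.3292 = 30.5 × 1.1313 = 34.5044 m/s

34.5 m/s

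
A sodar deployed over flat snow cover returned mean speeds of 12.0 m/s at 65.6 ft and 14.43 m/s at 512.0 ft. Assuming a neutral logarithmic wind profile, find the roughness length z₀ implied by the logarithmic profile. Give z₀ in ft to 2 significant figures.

Log law: V(z) ∝ ln(z/z₀). With r = V₁/V₂ = 12.0/14.43 = 0.83160,
r · ln(z₂/z₀) = ln(z₁/z₀) ⇒ ln z₀ = (ln z₁ − r·ln z₂)/(1 − r)
ln z₀ = (4.18358 − 0.83160×6.23832) / 0.16840 = -5.9633
z₀ = exp(-5.9633) = 0.002571 ft

z₀ ≈ 0.0026 ft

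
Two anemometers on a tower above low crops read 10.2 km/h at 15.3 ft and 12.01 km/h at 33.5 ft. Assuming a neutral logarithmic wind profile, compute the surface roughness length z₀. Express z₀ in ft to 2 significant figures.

Log law: V(z) ∝ ln(z/z₀). With r = V₁/V₂ = 10.2/12.01 = 0.84929,
r · ln(z₂/z₀) = ln(z₁/z₀) ⇒ ln z₀ = (ln z₁ − r·ln z₂)/(1 − r)
ln z₀ = (2.72785 − 0.84929×3.51155) / 0.15071 = -1.6885
z₀ = exp(-1.6885) = 0.1848 ft

z₀ ≈ 0.18 ft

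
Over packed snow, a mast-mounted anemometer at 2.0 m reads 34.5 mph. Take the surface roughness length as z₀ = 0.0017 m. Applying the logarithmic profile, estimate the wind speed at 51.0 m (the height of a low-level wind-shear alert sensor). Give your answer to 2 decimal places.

50.30 mph

Log law: V(z) ∝ ln(z/z₀), so V₂/V₁ = ln(z₂/z₀) / ln(z₁/z₀).
ln(51.0/0.0017) = 10.3090, ln(2.0/0.0017) = 7.0703
V₂ = 34.5 × 10.3090/7.0703 = 34.5 × 1.4581 = 50.3034 mph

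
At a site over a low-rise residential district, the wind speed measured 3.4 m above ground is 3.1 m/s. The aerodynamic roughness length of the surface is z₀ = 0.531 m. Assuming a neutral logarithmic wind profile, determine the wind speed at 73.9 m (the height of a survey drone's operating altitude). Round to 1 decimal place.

8.2 m/s

Log law: V(z) ∝ ln(z/z₀), so V₂/V₁ = ln(z₂/z₀) / ln(z₁/z₀).
ln(73.9/0.531) = 4.9357, ln(3.4/0.531) = 1.8568
V₂ = 3.1 × 4.9357/1.8568 = 3.1 × 2.6582 = 8.2405 m/s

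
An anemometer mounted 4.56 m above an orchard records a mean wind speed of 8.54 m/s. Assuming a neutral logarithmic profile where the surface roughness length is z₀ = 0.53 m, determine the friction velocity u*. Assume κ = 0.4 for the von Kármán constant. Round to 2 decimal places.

u* ≈ 1.59 m/s

Log law: V(z) = (u*/κ) · ln(z/z₀) ⇒ u* = κ · V / ln(z/z₀)
u* = 0.4 × 8.54 / ln(4.56/0.53) = 0.4 × 8.54 / 2.1522
   = 3.4160 / 2.1522 = 1.5872 m/s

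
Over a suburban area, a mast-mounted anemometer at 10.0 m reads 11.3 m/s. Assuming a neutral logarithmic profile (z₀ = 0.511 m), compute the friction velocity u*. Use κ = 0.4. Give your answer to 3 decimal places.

u* ≈ 1.520 m/s

Log law: V(z) = (u*/κ) · ln(z/z₀) ⇒ u* = κ · V / ln(z/z₀)
u* = 0.4 × 11.3 / ln(10.0/0.511) = 0.4 × 11.3 / 2.9740
   = 4.5200 / 2.9740 = 1.5199 m/s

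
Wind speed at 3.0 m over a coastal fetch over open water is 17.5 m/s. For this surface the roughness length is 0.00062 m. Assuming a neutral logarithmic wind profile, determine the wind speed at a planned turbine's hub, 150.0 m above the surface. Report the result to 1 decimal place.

25.6 m/s

Log law: V(z) ∝ ln(z/z₀), so V₂/V₁ = ln(z₂/z₀) / ln(z₁/z₀).
ln(150.0/0.00062) = 12.3964, ln(3.0/0.00062) = 8.4844
V₂ = 17.5 × 12.3964/8.4844 = 17.5 × 1.4611 = 25.5690 m/s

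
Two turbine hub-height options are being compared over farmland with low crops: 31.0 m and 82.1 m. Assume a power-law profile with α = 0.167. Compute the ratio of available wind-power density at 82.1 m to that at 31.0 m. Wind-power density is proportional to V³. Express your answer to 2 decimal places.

1.63

Speed ratio: V_B/V_A = (z_B/z_A)^α = (82.1/31.0)^0.167 = (2.6484)^0.167 = 1.17662
Power-density ratio: P_B/P_A = (V_B/V_A)³ = (1.17662)³ = 1.62897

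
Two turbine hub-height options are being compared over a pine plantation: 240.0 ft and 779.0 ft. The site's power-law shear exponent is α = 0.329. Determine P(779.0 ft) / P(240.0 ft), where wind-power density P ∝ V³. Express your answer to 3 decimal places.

3.197

Speed ratio: V_B/V_A = (z_B/z_A)^α = (779.0/240.0)^0.329 = (3.2458)^0.329 = 1.47308
Power-density ratio: P_B/P_A = (V_B/V_A)³ = (1.47308)³ = 3.19653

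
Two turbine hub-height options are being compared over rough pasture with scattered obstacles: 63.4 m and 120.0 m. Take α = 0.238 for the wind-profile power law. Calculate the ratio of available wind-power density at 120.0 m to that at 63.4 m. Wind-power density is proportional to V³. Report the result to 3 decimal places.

1.577

Speed ratio: V_B/V_A = (z_B/z_A)^α = (120.0/63.4)^0.238 = (1.8927)^0.238 = 1.16399
Power-density ratio: P_B/P_A = (V_B/V_A)³ = (1.16399)³ = 1.57704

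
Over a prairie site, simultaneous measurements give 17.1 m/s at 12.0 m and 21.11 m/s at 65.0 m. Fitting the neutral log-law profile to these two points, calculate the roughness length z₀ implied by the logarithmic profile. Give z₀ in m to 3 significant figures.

z₀ ≈ 0.00892 m

Log law: V(z) ∝ ln(z/z₀). With r = V₁/V₂ = 17.1/21.11 = 0.81004,
r · ln(z₂/z₀) = ln(z₁/z₀) ⇒ ln z₀ = (ln z₁ − r·ln z₂)/(1 − r)
ln z₀ = (2.48491 − 0.81004×4.17439) / 0.18996 = -4.7196
z₀ = exp(-4.7196) = 0.008919 m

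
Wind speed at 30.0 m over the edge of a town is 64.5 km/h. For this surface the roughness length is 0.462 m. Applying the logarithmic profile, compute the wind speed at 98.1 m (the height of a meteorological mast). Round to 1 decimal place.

82.8 km/h

Log law: V(z) ∝ ln(z/z₀), so V₂/V₁ = ln(z₂/z₀) / ln(z₁/z₀).
ln(98.1/0.462) = 5.3582, ln(30.0/0.462) = 4.1734
V₂ = 64.5 × 5.3582/4.1734 = 64.5 × 1.2839 = 82.8110 km/h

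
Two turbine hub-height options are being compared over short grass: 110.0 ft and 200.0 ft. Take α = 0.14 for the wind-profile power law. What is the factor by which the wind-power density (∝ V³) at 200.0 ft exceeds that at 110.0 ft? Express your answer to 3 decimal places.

1.285

Speed ratio: V_B/V_A = (z_B/z_A)^α = (200.0/110.0)^0.14 = (1.8182)^0.14 = 1.08730
Power-density ratio: P_B/P_A = (V_B/V_A)³ = (1.08730)³ = 1.28543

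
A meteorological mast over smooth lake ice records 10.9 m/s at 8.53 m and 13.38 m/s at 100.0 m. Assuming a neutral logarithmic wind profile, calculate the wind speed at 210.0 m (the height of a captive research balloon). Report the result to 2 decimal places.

14.13 m/s

Log law: V ∝ ln(z/z₀). From the pair, with r = V₁/V₂ = 0.81465,
ln z₀ = (ln z₁ − r·ln z₂)/(1 − r) = (2.1436 − 0.81465×4.6052)/0.18535 = -8.6755 → z₀ = 0.0001707 m
V₃ = V₁ · ln(z₃/z₀)/ln(z₁/z₀) = 10.9 × 14.0226/10.8190 = 14.1275 m/s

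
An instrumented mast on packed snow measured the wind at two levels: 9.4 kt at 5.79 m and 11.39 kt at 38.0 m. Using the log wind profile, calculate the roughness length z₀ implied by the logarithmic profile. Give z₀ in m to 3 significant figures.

Log law: V(z) ∝ ln(z/z₀). With r = V₁/V₂ = 9.4/11.39 = 0.82529,
r · ln(z₂/z₀) = ln(z₁/z₀) ⇒ ln z₀ = (ln z₁ − r·ln z₂)/(1 − r)
ln z₀ = (1.75613 − 0.82529×3.63759) / 0.17471 = -7.1311
z₀ = exp(-7.1311) = 0.0007998 m

z₀ ≈ 0.000800 m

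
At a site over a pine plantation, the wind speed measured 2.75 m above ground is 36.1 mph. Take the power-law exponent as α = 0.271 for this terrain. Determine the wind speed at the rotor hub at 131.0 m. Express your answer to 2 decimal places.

Power-law profile: V₂ = V₁ · (z₂/z₁)^α
V₂ = 36.1 × (131.0/2.75)^0.271 = 36.1 × (47.6364)^0.271
    = 36.1 × 2.8492 = 102.8557 mph

102.86 mph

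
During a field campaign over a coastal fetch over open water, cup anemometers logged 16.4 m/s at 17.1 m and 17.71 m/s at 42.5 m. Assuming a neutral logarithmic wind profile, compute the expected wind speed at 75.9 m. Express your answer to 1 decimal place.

Log law: V ∝ ln(z/z₀). From the pair, with r = V₁/V₂ = 0.92603,
ln z₀ = (ln z₁ − r·ln z₂)/(1 − r) = (2.8391 − 0.92603×3.7495)/0.07397 = -8.5586 → z₀ = 0.0001919 m
V₃ = V₁ · ln(z₃/z₀)/ln(z₁/z₀) = 16.4 × 12.8880/11.3977 = 18.5444 m/s

18.5 m/s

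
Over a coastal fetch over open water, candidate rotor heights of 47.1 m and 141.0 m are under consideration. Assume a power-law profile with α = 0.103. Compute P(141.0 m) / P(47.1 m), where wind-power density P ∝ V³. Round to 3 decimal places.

1.403

Speed ratio: V_B/V_A = (z_B/z_A)^α = (141.0/47.1)^0.103 = (2.9936)^0.103 = 1.11956
Power-density ratio: P_B/P_A = (V_B/V_A)³ = (1.11956)³ = 1.40328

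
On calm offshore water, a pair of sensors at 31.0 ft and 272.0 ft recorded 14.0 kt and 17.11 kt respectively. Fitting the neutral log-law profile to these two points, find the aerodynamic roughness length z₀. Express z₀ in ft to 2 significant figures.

z₀ ≈ 0.0018 ft

Log law: V(z) ∝ ln(z/z₀). With r = V₁/V₂ = 14.0/17.11 = 0.81823,
r · ln(z₂/z₀) = ln(z₁/z₀) ⇒ ln z₀ = (ln z₁ − r·ln z₂)/(1 − r)
ln z₀ = (3.43399 − 0.81823×5.60580) / 0.18177 = -6.3427
z₀ = exp(-6.3427) = 0.001760 ft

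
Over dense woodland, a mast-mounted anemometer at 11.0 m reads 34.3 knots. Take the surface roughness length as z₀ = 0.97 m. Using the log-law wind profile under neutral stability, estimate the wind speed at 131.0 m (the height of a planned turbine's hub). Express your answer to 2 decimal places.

69.29 knots

Log law: V(z) ∝ ln(z/z₀), so V₂/V₁ = ln(z₂/z₀) / ln(z₁/z₀).
ln(131.0/0.97) = 4.9057, ln(11.0/0.97) = 2.4284
V₂ = 34.3 × 4.9057/2.4284 = 34.3 × 2.0202 = 69.2914 knots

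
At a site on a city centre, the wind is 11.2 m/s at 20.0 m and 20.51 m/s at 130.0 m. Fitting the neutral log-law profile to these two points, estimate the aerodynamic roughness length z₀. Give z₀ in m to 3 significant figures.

z₀ ≈ 2.10 m

Log law: V(z) ∝ ln(z/z₀). With r = V₁/V₂ = 11.2/20.51 = 0.54608,
r · ln(z₂/z₀) = ln(z₁/z₀) ⇒ ln z₀ = (ln z₁ − r·ln z₂)/(1 − r)
ln z₀ = (2.99573 − 0.54608×4.86753) / 0.45392 = 0.7439
z₀ = exp(0.7439) = 2.104 m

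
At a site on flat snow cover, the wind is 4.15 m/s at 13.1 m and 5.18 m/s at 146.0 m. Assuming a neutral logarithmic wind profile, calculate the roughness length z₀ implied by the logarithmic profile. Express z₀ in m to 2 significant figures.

z₀ ≈ 0.00079 m

Log law: V(z) ∝ ln(z/z₀). With r = V₁/V₂ = 4.15/5.18 = 0.80116,
r · ln(z₂/z₀) = ln(z₁/z₀) ⇒ ln z₀ = (ln z₁ − r·ln z₂)/(1 − r)
ln z₀ = (2.57261 − 0.80116×4.98361) / 0.19884 = -7.1416
z₀ = exp(-7.1416) = 0.0007915 m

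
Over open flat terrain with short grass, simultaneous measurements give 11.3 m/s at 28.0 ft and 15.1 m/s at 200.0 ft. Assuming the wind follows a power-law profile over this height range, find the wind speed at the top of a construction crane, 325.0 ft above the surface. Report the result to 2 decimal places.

First find α: α = ln(V₂/V₁)/ln(z₂/z₁) = ln(15.1/11.3)/ln(200.0/28.0) = 0.28989/1.96611 = 0.1474
Extrapolate from 200.0 ft to 325.0 ft: V₃ = 15.1 × (325.0/200.0)^0.1474 = 15.1 × 1.0742 = 16.2206 m/s

16.22 m/s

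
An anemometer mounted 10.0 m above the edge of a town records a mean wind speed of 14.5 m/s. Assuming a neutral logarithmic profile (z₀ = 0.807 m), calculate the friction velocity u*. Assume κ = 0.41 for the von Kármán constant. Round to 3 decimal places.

u* ≈ 2.362 m/s

Log law: V(z) = (u*/κ) · ln(z/z₀) ⇒ u* = κ · V / ln(z/z₀)
u* = 0.41 × 14.5 / ln(10.0/0.807) = 0.41 × 14.5 / 2.5170
   = 5.9450 / 2.5170 = 2.3619 m/s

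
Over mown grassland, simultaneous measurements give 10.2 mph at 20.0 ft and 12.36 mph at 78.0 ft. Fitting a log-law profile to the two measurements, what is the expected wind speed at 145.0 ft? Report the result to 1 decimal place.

Log law: V ∝ ln(z/z₀). From the pair, with r = V₁/V₂ = 0.82524,
ln z₀ = (ln z₁ − r·ln z₂)/(1 − r) = (2.9957 − 0.82524×4.3567)/0.17476 = -3.4311 → z₀ = 0.03235 ft
V₃ = V₁ · ln(z₃/z₀)/ln(z₁/z₀) = 10.2 × 8.4078/6.4268 = 13.3440 mph

13.3 mph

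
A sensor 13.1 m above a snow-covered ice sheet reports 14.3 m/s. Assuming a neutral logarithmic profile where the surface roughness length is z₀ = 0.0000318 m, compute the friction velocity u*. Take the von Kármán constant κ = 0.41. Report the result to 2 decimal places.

Log law: V(z) = (u*/κ) · ln(z/z₀) ⇒ u* = κ · V / ln(z/z₀)
u* = 0.41 × 14.3 / ln(13.1/0.0000318) = 0.41 × 14.3 / 12.9287
   = 5.8630 / 12.9287 = 0.4535 m/s

u* ≈ 0.45 m/s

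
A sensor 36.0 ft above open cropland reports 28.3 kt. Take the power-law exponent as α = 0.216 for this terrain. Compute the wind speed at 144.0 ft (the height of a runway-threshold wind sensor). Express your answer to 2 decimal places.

38.18 kt

Power-law profile: V₂ = V₁ · (z₂/z₁)^α
V₂ = 28.3 × (144.0/36.0)^0.216 = 28.3 × (4.0000)^0.216
    = 28.3 × 1.3491 = 38.1796 kt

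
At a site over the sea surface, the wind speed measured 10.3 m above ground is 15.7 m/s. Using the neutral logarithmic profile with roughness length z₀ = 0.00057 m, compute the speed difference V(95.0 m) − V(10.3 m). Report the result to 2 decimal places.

Log law: V₂ = V₁ · ln(z₂/z₀)/ln(z₁/z₀) = 15.7 × 12.0238/9.8020 = 19.2586 m/s
ΔV = 19.2586 − 15.7 = 3.5586 m/s

3.56 m/s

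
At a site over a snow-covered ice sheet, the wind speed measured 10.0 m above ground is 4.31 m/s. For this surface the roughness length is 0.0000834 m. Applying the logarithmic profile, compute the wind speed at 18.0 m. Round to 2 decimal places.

Log law: V(z) ∝ ln(z/z₀), so V₂/V₁ = ln(z₂/z₀) / ln(z₁/z₀).
ln(18.0/0.0000834) = 12.2822, ln(10.0/0.0000834) = 11.6944
V₂ = 4.31 × 12.2822/11.6944 = 4.31 × 1.0503 = 4.5266 m/s

4.53 m/s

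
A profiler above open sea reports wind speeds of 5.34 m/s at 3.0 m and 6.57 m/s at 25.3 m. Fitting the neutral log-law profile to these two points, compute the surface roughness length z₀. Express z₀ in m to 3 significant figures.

Log law: V(z) ∝ ln(z/z₀). With r = V₁/V₂ = 5.34/6.57 = 0.81279,
r · ln(z₂/z₀) = ln(z₁/z₀) ⇒ ln z₀ = (ln z₁ − r·ln z₂)/(1 − r)
ln z₀ = (1.09861 − 0.81279×3.23080) / 0.18721 = -8.1582
z₀ = exp(-8.1582) = 0.0002864 m

z₀ ≈ 0.000286 m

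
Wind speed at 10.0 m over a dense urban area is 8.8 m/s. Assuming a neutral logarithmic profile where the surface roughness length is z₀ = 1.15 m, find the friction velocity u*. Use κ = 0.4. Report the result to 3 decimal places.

Log law: V(z) = (u*/κ) · ln(z/z₀) ⇒ u* = κ · V / ln(z/z₀)
u* = 0.4 × 8.8 / ln(10.0/1.15) = 0.4 × 8.8 / 2.1628
   = 3.5200 / 2.1628 = 1.6275 m/s

u* ≈ 1.628 m/s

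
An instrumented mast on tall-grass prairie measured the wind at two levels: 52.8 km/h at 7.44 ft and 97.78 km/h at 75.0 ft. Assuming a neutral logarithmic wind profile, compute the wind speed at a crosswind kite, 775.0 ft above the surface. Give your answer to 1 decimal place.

143.2 km/h

Log law: V ∝ ln(z/z₀). From the pair, with r = V₁/V₂ = 0.53999,
ln z₀ = (ln z₁ − r·ln z₂)/(1 − r) = (2.0069 − 0.53999×4.3175)/0.46001 = -0.7055 → z₀ = 0.4939 ft
V₃ = V₁ · ln(z₃/z₀)/ln(z₁/z₀) = 52.8 × 7.3583/2.7123 = 143.2419 km/h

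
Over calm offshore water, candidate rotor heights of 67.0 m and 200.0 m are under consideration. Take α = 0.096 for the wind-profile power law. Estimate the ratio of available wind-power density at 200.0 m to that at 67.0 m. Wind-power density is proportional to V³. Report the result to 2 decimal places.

Speed ratio: V_B/V_A = (z_B/z_A)^α = (200.0/67.0)^0.096 = (2.9851)^0.096 = 1.11070
Power-density ratio: P_B/P_A = (V_B/V_A)³ = (1.11070)³ = 1.37021

1.37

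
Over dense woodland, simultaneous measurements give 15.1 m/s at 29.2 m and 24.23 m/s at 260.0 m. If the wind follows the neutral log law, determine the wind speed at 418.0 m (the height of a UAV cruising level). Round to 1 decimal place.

Log law: V ∝ ln(z/z₀). From the pair, with r = V₁/V₂ = 0.62319,
ln z₀ = (ln z₁ − r·ln z₂)/(1 − r) = (3.3742 − 0.62319×5.5607)/0.37681 = -0.2421 → z₀ = 0.7850 m
V₃ = V₁ · ln(z₃/z₀)/ln(z₁/z₀) = 15.1 × 6.2776/3.6162 = 26.2126 m/s

26.2 m/s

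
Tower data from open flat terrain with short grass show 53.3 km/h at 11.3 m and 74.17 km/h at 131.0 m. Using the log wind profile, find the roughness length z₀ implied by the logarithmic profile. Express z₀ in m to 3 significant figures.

Log law: V(z) ∝ ln(z/z₀). With r = V₁/V₂ = 53.3/74.17 = 0.71862,
r · ln(z₂/z₀) = ln(z₁/z₀) ⇒ ln z₀ = (ln z₁ − r·ln z₂)/(1 − r)
ln z₀ = (2.42480 − 0.71862×4.87520) / 0.28138 = -3.8333
z₀ = exp(-3.8333) = 0.02164 m

z₀ ≈ 0.0216 m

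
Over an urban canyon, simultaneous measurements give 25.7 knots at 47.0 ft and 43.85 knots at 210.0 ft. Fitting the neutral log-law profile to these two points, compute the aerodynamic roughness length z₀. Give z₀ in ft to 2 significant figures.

z₀ ≈ 5.6 ft

Log law: V(z) ∝ ln(z/z₀). With r = V₁/V₂ = 25.7/43.85 = 0.58609,
r · ln(z₂/z₀) = ln(z₁/z₀) ⇒ ln z₀ = (ln z₁ − r·ln z₂)/(1 − r)
ln z₀ = (3.85015 − 0.58609×5.34711) / 0.41391 = 1.7305
z₀ = exp(1.7305) = 5.643 ft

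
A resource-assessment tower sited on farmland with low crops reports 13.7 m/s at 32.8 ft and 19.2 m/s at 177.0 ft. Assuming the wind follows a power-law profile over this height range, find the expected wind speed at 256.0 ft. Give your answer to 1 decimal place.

First find α: α = ln(V₂/V₁)/ln(z₂/z₁) = ln(19.2/13.7)/ln(177.0/32.8) = 0.33751/1.68572 = 0.2002
Extrapolate from 177.0 ft to 256.0 ft: V₃ = 19.2 × (256.0/177.0)^0.2002 = 19.2 × 1.0767 = 20.6723 m/s

20.7 m/s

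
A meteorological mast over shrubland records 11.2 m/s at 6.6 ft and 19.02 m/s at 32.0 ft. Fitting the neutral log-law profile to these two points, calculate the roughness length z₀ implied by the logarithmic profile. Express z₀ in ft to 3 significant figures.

z₀ ≈ 0.688 ft

Log law: V(z) ∝ ln(z/z₀). With r = V₁/V₂ = 11.2/19.02 = 0.58885,
r · ln(z₂/z₀) = ln(z₁/z₀) ⇒ ln z₀ = (ln z₁ − r·ln z₂)/(1 − r)
ln z₀ = (1.88707 − 0.58885×3.46574) / 0.41115 = -0.3739
z₀ = exp(-0.3739) = 0.6880 ft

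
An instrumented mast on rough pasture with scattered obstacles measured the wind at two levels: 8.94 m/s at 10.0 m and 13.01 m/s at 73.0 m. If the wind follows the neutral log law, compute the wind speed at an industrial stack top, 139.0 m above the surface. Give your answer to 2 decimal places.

Log law: V ∝ ln(z/z₀). From the pair, with r = V₁/V₂ = 0.68716,
ln z₀ = (ln z₁ − r·ln z₂)/(1 − r) = (2.3026 − 0.68716×4.2905)/0.31284 = -2.0639 → z₀ = 0.1270 m
V₃ = V₁ · ln(z₃/z₀)/ln(z₁/z₀) = 8.94 × 6.9984/4.3665 = 14.3286 m/s

14.33 m/s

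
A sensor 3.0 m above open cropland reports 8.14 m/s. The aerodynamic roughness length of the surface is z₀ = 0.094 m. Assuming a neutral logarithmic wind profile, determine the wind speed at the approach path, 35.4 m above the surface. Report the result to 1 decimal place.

Log law: V(z) ∝ ln(z/z₀), so V₂/V₁ = ln(z₂/z₀) / ln(z₁/z₀).
ln(35.4/0.094) = 5.9312, ln(3.0/0.094) = 3.4631
V₂ = 8.14 × 5.9312/3.4631 = 8.14 × 1.7127 = 13.9413 m/s

13.9 m/s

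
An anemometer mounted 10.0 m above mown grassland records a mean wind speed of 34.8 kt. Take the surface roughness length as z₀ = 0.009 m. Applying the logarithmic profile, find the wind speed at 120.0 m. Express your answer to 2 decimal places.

47.13 kt

Log law: V(z) ∝ ln(z/z₀), so V₂/V₁ = ln(z₂/z₀) / ln(z₁/z₀).
ln(120.0/0.009) = 9.4980, ln(10.0/0.009) = 7.0131
V₂ = 34.8 × 9.4980/7.0131 = 34.8 × 1.3543 = 47.1304 kt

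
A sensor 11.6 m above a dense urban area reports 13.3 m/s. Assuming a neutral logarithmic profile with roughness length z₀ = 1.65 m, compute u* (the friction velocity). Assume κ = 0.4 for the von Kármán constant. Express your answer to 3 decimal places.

Log law: V(z) = (u*/κ) · ln(z/z₀) ⇒ u* = κ · V / ln(z/z₀)
u* = 0.4 × 13.3 / ln(11.6/1.65) = 0.4 × 13.3 / 1.9502
   = 5.3200 / 1.9502 = 2.7279 m/s

u* ≈ 2.728 m/s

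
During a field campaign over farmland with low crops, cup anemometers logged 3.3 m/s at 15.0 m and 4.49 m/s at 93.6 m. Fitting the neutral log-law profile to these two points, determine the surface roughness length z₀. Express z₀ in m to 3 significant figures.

z₀ ≈ 0.0935 m

Log law: V(z) ∝ ln(z/z₀). With r = V₁/V₂ = 3.3/4.49 = 0.73497,
r · ln(z₂/z₀) = ln(z₁/z₀) ⇒ ln z₀ = (ln z₁ − r·ln z₂)/(1 − r)
ln z₀ = (2.70805 − 0.73497×4.53903) / 0.26503 = -2.3695
z₀ = exp(-2.3695) = 0.09353 m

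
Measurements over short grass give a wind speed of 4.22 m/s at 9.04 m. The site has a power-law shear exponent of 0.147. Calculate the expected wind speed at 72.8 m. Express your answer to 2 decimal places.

Power-law profile: V₂ = V₁ · (z₂/z₁)^α
V₂ = 4.22 × (72.8/9.04)^0.147 = 4.22 × (8.0531)^0.147
    = 4.22 × 1.3589 = 5.7344 m/s

5.73 m/s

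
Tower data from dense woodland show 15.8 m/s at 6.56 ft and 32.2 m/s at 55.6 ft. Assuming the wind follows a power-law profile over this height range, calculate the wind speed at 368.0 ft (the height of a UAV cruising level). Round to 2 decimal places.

First find α: α = ln(V₂/V₁)/ln(z₂/z₁) = ln(32.2/15.8)/ln(55.6/6.56) = 0.71196/2.13719 = 0.3331
Extrapolate from 55.6 ft to 368.0 ft: V₃ = 32.2 × (368.0/55.6)^0.3331 = 32.2 × 1.8768 = 60.4335 m/s

60.43 m/s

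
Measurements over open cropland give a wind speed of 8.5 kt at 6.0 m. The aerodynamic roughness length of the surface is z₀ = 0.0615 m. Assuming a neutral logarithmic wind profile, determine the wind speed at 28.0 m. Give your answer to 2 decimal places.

Log law: V(z) ∝ ln(z/z₀), so V₂/V₁ = ln(z₂/z₀) / ln(z₁/z₀).
ln(28.0/0.0615) = 6.1209, ln(6.0/0.0615) = 4.5805
V₂ = 8.5 × 6.1209/4.5805 = 8.5 × 1.3363 = 11.3586 kt

11.36 kt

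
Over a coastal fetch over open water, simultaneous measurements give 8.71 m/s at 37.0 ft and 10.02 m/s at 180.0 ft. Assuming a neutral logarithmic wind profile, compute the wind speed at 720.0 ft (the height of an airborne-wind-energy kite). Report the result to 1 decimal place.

Log law: V ∝ ln(z/z₀). From the pair, with r = V₁/V₂ = 0.86926,
ln z₀ = (ln z₁ − r·ln z₂)/(1 − r) = (3.6109 − 0.86926×5.1930)/0.13074 = -6.9078 → z₀ = 0.0009999 ft
V₃ = V₁ · ln(z₃/z₀)/ln(z₁/z₀) = 8.71 × 13.4871/10.5187 = 11.1679 m/s

11.2 m/s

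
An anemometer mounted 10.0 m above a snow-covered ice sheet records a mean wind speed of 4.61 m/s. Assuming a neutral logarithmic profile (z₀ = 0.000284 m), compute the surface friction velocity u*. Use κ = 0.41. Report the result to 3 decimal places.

u* ≈ 0.181 m/s

Log law: V(z) = (u*/κ) · ln(z/z₀) ⇒ u* = κ · V / ln(z/z₀)
u* = 0.41 × 4.61 / ln(10.0/0.000284) = 0.41 × 4.61 / 10.4691
   = 1.8901 / 10.4691 = 0.1805 m/s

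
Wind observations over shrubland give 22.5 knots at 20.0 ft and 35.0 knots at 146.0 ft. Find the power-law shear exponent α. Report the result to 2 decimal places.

Power law: V₂/V₁ = (z₂/z₁)^α ⇒ α = ln(V₂/V₁) / ln(z₂/z₁)
α = ln(35.0/22.5) / ln(146.0/20.0) = ln(1.5556) / ln(7.3000)
  = 0.44183 / 1.98787 = 0.22226

α ≈ 0.22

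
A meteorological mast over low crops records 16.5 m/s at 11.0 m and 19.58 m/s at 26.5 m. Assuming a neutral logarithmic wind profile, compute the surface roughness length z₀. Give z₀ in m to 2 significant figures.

Log law: V(z) ∝ ln(z/z₀). With r = V₁/V₂ = 16.5/19.58 = 0.84270,
r · ln(z₂/z₀) = ln(z₁/z₀) ⇒ ln z₀ = (ln z₁ − r·ln z₂)/(1 − r)
ln z₀ = (2.39790 − 0.84270×3.27714) / 0.15730 = -2.3124
z₀ = exp(-2.3124) = 0.09903 m

z₀ ≈ 0.099 m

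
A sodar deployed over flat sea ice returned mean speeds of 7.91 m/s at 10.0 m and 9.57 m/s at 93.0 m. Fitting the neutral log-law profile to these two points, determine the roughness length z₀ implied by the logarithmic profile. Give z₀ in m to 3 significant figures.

z₀ ≈ 0.000243 m

Log law: V(z) ∝ ln(z/z₀). With r = V₁/V₂ = 7.91/9.57 = 0.82654,
r · ln(z₂/z₀) = ln(z₁/z₀) ⇒ ln z₀ = (ln z₁ − r·ln z₂)/(1 − r)
ln z₀ = (2.30259 − 0.82654×4.53260) / 0.17346 = -8.3236
z₀ = exp(-8.3236) = 0.0002427 m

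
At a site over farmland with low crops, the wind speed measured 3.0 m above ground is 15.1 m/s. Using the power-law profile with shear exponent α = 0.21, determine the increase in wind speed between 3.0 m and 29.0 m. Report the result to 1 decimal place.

9.2 m/s

Power law: V₂ = V₁ · (z₂/z₁)^α = 15.1 × (9.6667)^0.21 = 24.3156 m/s
ΔV = 24.3156 − 15.1 = 9.2156 m/s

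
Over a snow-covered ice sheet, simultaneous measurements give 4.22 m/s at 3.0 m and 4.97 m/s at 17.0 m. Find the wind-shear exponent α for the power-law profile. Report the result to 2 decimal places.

Power law: V₂/V₁ = (z₂/z₁)^α ⇒ α = ln(V₂/V₁) / ln(z₂/z₁)
α = ln(4.97/4.22) / ln(17.0/3.0) = ln(1.1777) / ln(5.6667)
  = 0.16358 / 1.73460 = 0.09431

α ≈ 0.09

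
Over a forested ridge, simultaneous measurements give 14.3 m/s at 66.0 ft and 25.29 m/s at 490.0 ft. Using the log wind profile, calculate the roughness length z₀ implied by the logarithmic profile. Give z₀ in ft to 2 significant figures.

z₀ ≈ 4.9 ft

Log law: V(z) ∝ ln(z/z₀). With r = V₁/V₂ = 14.3/25.29 = 0.56544,
r · ln(z₂/z₀) = ln(z₁/z₀) ⇒ ln z₀ = (ln z₁ − r·ln z₂)/(1 − r)
ln z₀ = (4.18965 − 0.56544×6.19441) / 0.43456 = 1.5811
z₀ = exp(1.5811) = 4.860 ft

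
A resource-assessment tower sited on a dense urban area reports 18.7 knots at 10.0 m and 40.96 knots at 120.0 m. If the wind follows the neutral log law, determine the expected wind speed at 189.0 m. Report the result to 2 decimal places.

Log law: V ∝ ln(z/z₀). From the pair, with r = V₁/V₂ = 0.45654,
ln z₀ = (ln z₁ − r·ln z₂)/(1 − r) = (2.3026 − 0.45654×4.7875)/0.54346 = 0.2151 → z₀ = 1.240 m
V₃ = V₁ · ln(z₃/z₀)/ln(z₁/z₀) = 18.7 × 5.0267/2.0875 = 45.0293 knots

45.03 knots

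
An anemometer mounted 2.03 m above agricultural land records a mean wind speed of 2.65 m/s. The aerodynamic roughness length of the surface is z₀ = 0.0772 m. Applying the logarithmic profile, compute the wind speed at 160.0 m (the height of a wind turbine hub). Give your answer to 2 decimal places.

Log law: V(z) ∝ ln(z/z₀), so V₂/V₁ = ln(z₂/z₀) / ln(z₁/z₀).
ln(160.0/0.0772) = 7.6365, ln(2.03/0.0772) = 3.2694
V₂ = 2.65 × 7.6365/3.2694 = 2.65 × 2.3358 = 6.1898 m/s

6.19 m/s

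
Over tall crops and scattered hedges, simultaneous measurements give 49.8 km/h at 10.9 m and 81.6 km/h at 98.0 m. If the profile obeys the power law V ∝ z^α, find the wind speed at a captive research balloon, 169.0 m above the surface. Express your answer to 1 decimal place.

92.2 km/h

First find α: α = ln(V₂/V₁)/ln(z₂/z₁) = ln(81.6/49.8)/ln(98.0/10.9) = 0.49381/2.19620 = 0.2248
Extrapolate from 98.0 m to 169.0 m: V₃ = 81.6 × (169.0/98.0)^0.2248 = 81.6 × 1.1303 = 92.2365 km/h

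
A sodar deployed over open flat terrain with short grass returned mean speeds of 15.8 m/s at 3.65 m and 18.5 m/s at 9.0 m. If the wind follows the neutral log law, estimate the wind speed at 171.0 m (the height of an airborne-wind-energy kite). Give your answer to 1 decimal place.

27.3 m/s

Log law: V ∝ ln(z/z₀). From the pair, with r = V₁/V₂ = 0.85405,
ln z₀ = (ln z₁ − r·ln z₂)/(1 − r) = (1.2947 − 0.85405×2.1972)/0.14595 = -3.9866 → z₀ = 0.01856 m
V₃ = V₁ · ln(z₃/z₀)/ln(z₁/z₀) = 15.8 × 9.1282/5.2813 = 27.3089 m/s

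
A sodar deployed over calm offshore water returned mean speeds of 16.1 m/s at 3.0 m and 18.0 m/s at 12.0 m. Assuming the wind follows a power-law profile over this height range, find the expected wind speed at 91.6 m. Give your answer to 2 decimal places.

First find α: α = ln(V₂/V₁)/ln(z₂/z₁) = ln(18.0/16.1)/ln(12.0/3.0) = 0.11155/1.38629 = 0.0805
Extrapolate from 12.0 m to 91.6 m: V₃ = 18.0 × (91.6/12.0)^0.0805 = 18.0 × 1.1777 = 21.1984 m/s

21.20 m/s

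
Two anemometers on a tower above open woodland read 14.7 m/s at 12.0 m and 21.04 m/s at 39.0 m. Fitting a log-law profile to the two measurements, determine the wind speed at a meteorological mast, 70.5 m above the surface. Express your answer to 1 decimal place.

24.2 m/s

Log law: V ∝ ln(z/z₀). From the pair, with r = V₁/V₂ = 0.69867,
ln z₀ = (ln z₁ − r·ln z₂)/(1 − r) = (2.4849 − 0.69867×3.6636)/0.30133 = -0.2479 → z₀ = 0.7804 m
V₃ = V₁ · ln(z₃/z₀)/ln(z₁/z₀) = 14.7 × 4.5035/2.7328 = 24.2247 m/s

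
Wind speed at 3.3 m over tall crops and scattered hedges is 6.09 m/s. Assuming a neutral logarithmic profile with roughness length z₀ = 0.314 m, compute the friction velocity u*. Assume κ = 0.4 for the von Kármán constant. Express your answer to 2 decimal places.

Log law: V(z) = (u*/κ) · ln(z/z₀) ⇒ u* = κ · V / ln(z/z₀)
u* = 0.4 × 6.09 / ln(3.3/0.314) = 0.4 × 6.09 / 2.3523
   = 2.4360 / 2.3523 = 1.0356 m/s

u* ≈ 1.04 m/s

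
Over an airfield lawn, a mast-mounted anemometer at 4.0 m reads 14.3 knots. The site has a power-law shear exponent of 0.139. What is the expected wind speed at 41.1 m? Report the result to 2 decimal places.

19.77 knots

Power-law profile: V₂ = V₁ · (z₂/z₁)^α
V₂ = 14.3 × (41.1/4.0)^0.139 = 14.3 × (10.2750)^0.139
    = 14.3 × 1.3824 = 19.7685 knots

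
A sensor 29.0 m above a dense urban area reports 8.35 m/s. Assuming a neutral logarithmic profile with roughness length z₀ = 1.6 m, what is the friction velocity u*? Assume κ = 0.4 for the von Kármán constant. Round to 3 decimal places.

u* ≈ 1.153 m/s

Log law: V(z) = (u*/κ) · ln(z/z₀) ⇒ u* = κ · V / ln(z/z₀)
u* = 0.4 × 8.35 / ln(29.0/1.6) = 0.4 × 8.35 / 2.8973
   = 3.3400 / 2.8973 = 1.1528 m/s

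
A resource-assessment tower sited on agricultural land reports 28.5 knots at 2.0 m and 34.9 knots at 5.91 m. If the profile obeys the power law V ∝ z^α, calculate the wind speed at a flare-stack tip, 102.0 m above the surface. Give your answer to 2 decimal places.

59.44 knots

First find α: α = ln(V₂/V₁)/ln(z₂/z₁) = ln(34.9/28.5)/ln(5.91/2.0) = 0.20258/1.08350 = 0.1870
Extrapolate from 5.91 m to 102.0 m: V₃ = 34.9 × (102.0/5.91)^0.1870 = 34.9 × 1.7033 = 59.4444 knots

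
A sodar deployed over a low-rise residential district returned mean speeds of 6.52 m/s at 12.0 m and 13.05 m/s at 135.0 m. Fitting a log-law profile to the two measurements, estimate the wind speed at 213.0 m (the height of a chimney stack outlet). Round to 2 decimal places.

14.28 m/s

Log law: V ∝ ln(z/z₀). From the pair, with r = V₁/V₂ = 0.49962,
ln z₀ = (ln z₁ − r·ln z₂)/(1 − r) = (2.4849 − 0.49962×4.9053)/0.50038 = 0.0682 → z₀ = 1.071 m
V₃ = V₁ · ln(z₃/z₀)/ln(z₁/z₀) = 6.52 × 5.2930/2.4167 = 14.2803 m/s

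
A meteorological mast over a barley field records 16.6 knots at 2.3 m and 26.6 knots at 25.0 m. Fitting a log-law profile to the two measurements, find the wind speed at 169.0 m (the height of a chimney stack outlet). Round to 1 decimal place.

Log law: V ∝ ln(z/z₀). From the pair, with r = V₁/V₂ = 0.62406,
ln z₀ = (ln z₁ − r·ln z₂)/(1 − r) = (0.8329 − 0.62406×3.2189)/0.37594 = -3.1278 → z₀ = 0.04381 m
V₃ = V₁ · ln(z₃/z₀)/ln(z₁/z₀) = 16.6 × 8.2577/3.9607 = 34.6094 knots

34.6 knots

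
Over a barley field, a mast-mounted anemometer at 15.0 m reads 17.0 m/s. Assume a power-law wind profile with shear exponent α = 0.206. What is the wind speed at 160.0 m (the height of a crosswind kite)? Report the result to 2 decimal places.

27.68 m/s

Power-law profile: V₂ = V₁ · (z₂/z₁)^α
V₂ = 17.0 × (160.0/15.0)^0.206 = 17.0 × (10.6667)^0.206
    = 17.0 × 1.6284 = 27.6836 m/s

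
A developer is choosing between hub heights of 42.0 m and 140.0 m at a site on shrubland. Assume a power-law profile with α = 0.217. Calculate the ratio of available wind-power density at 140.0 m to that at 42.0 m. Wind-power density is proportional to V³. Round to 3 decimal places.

2.190

Speed ratio: V_B/V_A = (z_B/z_A)^α = (140.0/42.0)^0.217 = (3.3333)^0.217 = 1.29857
Power-density ratio: P_B/P_A = (V_B/V_A)³ = (1.29857)³ = 2.18975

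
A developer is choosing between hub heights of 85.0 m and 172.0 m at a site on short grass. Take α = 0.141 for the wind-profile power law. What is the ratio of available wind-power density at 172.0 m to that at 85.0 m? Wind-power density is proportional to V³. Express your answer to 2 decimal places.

Speed ratio: V_B/V_A = (z_B/z_A)^α = (172.0/85.0)^0.141 = (2.0235)^0.141 = 1.10449
Power-density ratio: P_B/P_A = (V_B/V_A)³ = (1.10449)³ = 1.34736

1.35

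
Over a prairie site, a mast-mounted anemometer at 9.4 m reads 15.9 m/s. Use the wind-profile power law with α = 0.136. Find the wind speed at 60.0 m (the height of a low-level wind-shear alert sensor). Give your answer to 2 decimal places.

20.46 m/s

Power-law profile: V₂ = V₁ · (z₂/z₁)^α
V₂ = 15.9 × (60.0/9.4)^0.136 = 15.9 × (6.3830)^0.136
    = 15.9 × 1.2867 = 20.4588 m/s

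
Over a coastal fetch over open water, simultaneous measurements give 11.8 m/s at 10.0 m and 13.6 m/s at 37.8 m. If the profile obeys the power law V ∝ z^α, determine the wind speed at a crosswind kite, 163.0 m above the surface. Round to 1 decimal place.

First find α: α = ln(V₂/V₁)/ln(z₂/z₁) = ln(13.6/11.8)/ln(37.8/10.0) = 0.14197/1.32972 = 0.1068
Extrapolate from 37.8 m to 163.0 m: V₃ = 13.6 × (163.0/37.8)^0.1068 = 13.6 × 1.1689 = 15.8966 m/s

15.9 m/s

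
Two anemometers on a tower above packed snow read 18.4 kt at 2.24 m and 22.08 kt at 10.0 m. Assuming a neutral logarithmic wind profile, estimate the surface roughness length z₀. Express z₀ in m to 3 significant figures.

z₀ ≈ 0.00126 m

Log law: V(z) ∝ ln(z/z₀). With r = V₁/V₂ = 18.4/22.08 = 0.83333,
r · ln(z₂/z₀) = ln(z₁/z₀) ⇒ ln z₀ = (ln z₁ − r·ln z₂)/(1 − r)
ln z₀ = (0.80648 − 0.83333×2.30259) / 0.16667 = -6.6741
z₀ = exp(-6.6741) = 0.001263 m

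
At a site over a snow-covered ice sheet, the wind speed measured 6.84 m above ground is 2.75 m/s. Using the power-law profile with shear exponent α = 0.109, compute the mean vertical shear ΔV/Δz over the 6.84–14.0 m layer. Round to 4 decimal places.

Power law: V₂ = V₁ · (z₂/z₁)^α = 2.75 × (2.0468)^0.109 = 2.9733 m/s
ΔV/Δz = (2.9733 − 2.75)/(14.0 − 6.84) = 0.2233/7.1600 = 0.03119 m/s/m

0.0312 m/s/m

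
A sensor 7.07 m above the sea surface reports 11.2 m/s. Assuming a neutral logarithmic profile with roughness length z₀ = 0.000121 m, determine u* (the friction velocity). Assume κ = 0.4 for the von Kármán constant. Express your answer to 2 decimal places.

Log law: V(z) = (u*/κ) · ln(z/z₀) ⇒ u* = κ · V / ln(z/z₀)
u* = 0.4 × 11.2 / ln(7.07/0.000121) = 0.4 × 11.2 / 10.9756
   = 4.4800 / 10.9756 = 0.4082 m/s

u* ≈ 0.41 m/s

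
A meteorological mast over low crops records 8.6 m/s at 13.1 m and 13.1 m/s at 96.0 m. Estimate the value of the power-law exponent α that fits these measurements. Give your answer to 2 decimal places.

α ≈ 0.21

Power law: V₂/V₁ = (z₂/z₁)^α ⇒ α = ln(V₂/V₁) / ln(z₂/z₁)
α = ln(13.1/8.6) / ln(96.0/13.1) = ln(1.5233) / ln(7.3282)
  = 0.42085 / 1.99174 = 0.21130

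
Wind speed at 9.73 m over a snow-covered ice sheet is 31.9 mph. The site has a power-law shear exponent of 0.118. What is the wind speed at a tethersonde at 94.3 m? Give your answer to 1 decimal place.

41.7 mph

Power-law profile: V₂ = V₁ · (z₂/z₁)^α
V₂ = 31.9 × (94.3/9.73)^0.118 = 31.9 × (9.6917)^0.118
    = 31.9 × 1.3074 = 41.7048 mph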